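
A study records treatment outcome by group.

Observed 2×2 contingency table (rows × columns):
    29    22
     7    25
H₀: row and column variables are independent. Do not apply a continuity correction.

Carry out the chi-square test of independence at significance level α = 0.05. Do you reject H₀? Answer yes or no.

reject H₀: yes

Row totals [51, 32], col totals [36, 47], n=83
χ² = (29−22.12)²/22.12 + (22−28.88)²/28.88 + (7−13.88)²/13.88 + (25−18.12)²/18.12 = 9.8001
df = 1
p-value (upper-tail) = 0.00175
At α=0.05: p < α → reject H₀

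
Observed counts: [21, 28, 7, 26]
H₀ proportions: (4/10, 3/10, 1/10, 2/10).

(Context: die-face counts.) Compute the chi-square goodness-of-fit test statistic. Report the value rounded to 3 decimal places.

n = 82; E_i = n·p_i = [32.80, 24.60, 8.20, 16.40]
χ² = (21−32.80)²/32.80 + (28−24.60)²/24.60 + (7−8.20)²/8.20 + (26−16.40)²/16.40 = 10.5102
df = 3

test statistic = 10.510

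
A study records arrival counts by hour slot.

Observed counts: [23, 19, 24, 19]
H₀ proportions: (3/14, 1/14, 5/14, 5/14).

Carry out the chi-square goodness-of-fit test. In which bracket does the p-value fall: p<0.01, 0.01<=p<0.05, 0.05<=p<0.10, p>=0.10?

n = 85; E_i = n·p_i = [18.21, 6.07, 30.36, 30.36]
χ² = (23−18.21)²/18.21 + (19−6.07)²/6.07 + (24−30.36)²/30.36 + (19−30.36)²/30.36 = 34.3678
df = 3
p-value (upper-tail) = 0.00000
→ bracket: p<0.01

p-value bracket: p<0.01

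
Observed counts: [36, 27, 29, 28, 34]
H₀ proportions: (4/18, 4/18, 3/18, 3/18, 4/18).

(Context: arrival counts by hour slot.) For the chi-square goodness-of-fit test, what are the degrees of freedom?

degrees of freedom = 4

df = k − 1 = 5 − 1 = 4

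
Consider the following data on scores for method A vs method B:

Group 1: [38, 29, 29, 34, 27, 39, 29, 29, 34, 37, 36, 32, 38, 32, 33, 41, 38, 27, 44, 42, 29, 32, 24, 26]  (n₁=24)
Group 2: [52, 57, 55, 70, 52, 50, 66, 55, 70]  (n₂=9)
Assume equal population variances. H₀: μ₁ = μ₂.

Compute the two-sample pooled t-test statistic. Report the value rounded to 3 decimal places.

test statistic = -10.427

x̄₁=33.292, s₁=5.465, n₁=24
x̄₂=58.556, s₂=7.939, n₂=9
s_p² = [23·5.465² + 8·7.939²]/31 = 38.4252
SE = √(s_p²·(1/24+1/9)) = 2.4229
t = (33.292−58.556)/2.4229 = -10.4271
df = 31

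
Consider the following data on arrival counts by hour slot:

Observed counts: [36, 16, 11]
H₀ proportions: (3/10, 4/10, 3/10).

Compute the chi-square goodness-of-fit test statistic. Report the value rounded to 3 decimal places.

test statistic = 22.132

n = 63; E_i = n·p_i = [18.90, 25.20, 18.90]
χ² = (36−18.90)²/18.90 + (16−25.20)²/25.20 + (11−18.90)²/18.90 = 22.1323
df = 2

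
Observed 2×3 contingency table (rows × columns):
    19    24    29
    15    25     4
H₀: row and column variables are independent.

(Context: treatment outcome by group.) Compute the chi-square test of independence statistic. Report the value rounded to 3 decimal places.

Row totals [72, 44], col totals [34, 49, 33], n=116
χ² = (19−21.10)²/21.10 + (24−30.41)²/30.41 + (29−20.48)²/20.48 + (15−12.90)²/12.90 + (25−18.59)²/18.59 + (4−12.52)²/12.52 = 13.4558
df = 2

test statistic = 13.456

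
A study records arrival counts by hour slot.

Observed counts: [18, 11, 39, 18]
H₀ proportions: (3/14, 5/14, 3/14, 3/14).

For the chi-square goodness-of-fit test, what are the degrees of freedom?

degrees of freedom = 3

df = k − 1 = 4 − 1 = 3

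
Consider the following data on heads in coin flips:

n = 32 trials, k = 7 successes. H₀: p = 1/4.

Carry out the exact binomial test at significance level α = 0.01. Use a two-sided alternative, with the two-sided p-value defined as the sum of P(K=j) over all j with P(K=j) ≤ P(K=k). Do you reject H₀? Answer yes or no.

Exact binomial: n=32, k=7, p₀=1/4=0.2500
P(X=j) = C(n,j)·p₀^j·(1−p₀)^(n−j); p = Σ P(X=j) over j with P(X=j) ≤ P(X=7)
p-value (two-sided) = 0.83896
At α=0.01: p ≥ α → fail to reject H₀

reject H₀: no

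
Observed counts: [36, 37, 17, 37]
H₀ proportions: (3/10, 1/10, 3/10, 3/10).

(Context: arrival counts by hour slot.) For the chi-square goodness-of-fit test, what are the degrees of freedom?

degrees of freedom = 3

df = k − 1 = 4 − 1 = 3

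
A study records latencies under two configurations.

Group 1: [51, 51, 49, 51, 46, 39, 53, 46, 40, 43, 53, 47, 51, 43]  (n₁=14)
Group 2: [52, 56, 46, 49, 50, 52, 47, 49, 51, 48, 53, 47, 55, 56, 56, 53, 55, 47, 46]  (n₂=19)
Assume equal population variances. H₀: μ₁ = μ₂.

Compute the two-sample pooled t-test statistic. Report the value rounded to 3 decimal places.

test statistic = -2.493

x̄₁=47.357, s₁=4.684, n₁=14
x̄₂=50.947, s₂=3.597, n₂=19
s_p² = [13·4.684² + 18·3.597²]/31 = 16.7149
SE = √(s_p²·(1/14+1/19)) = 1.4400
t = (47.357−50.947)/1.4400 = -2.4932
df = 31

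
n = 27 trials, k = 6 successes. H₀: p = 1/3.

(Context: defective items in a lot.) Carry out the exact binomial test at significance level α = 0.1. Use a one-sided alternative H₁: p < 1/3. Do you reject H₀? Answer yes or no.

reject H₀: no

Exact binomial: n=27, k=6, p₀=1/3=0.3333
P(X≤6) from Σ C(n,i)·p₀^i·(1−p₀)^(n−i)
p-value (one-sided, H₁ less) = 0.15335
At α=0.1: p ≥ α → fail to reject H₀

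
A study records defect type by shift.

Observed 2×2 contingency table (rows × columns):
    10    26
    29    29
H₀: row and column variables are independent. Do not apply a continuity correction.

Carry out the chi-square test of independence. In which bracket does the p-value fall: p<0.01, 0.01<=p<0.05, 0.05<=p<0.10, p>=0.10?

Row totals [36, 58], col totals [39, 55], n=94
χ² = (10−14.94)²/14.94 + (26−21.06)²/21.06 + (29−24.06)²/24.06 + (29−33.94)²/33.94 = 4.5186
df = 1
p-value (upper-tail) = 0.03353
→ bracket: 0.01<=p<0.05

p-value bracket: 0.01<=p<0.05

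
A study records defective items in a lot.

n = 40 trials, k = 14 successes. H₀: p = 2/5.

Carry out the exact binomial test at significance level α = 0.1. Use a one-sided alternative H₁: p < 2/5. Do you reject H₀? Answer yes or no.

Exact binomial: n=40, k=14, p₀=2/5=0.4000
P(X≤14) from Σ C(n,i)·p₀^i·(1−p₀)^(n−i)
p-value (one-sided, H₁ less) = 0.31743
At α=0.1: p ≥ α → fail to reject H₀

reject H₀: no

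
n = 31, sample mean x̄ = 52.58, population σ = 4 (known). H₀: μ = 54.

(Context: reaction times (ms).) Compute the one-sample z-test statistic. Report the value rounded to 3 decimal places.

test statistic = -1.977

SE = σ/√n = 4/√31 = 0.7184
z = (x̄−μ₀)/SE = (52.58−54)/0.7184 = -1.9766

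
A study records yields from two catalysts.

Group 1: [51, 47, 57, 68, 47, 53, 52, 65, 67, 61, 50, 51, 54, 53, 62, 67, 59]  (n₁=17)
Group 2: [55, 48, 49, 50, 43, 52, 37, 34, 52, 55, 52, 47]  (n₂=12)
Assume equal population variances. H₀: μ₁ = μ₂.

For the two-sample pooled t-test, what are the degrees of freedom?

df = n₁ + n₂ − 2 = 17 + 12 − 2 = 27

degrees of freedom = 27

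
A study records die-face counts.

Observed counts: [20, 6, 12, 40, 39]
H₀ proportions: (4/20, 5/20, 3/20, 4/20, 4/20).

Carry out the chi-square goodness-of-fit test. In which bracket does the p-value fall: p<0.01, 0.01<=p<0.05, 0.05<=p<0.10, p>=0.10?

p-value bracket: p<0.01

n = 117; E_i = n·p_i = [23.40, 29.25, 17.55, 23.40, 23.40]
χ² = (20−23.40)²/23.40 + (6−29.25)²/29.25 + (12−17.55)²/17.55 + (40−23.40)²/23.40 + (39−23.40)²/23.40 = 42.9060
df = 4
p-value (upper-tail) = 0.00000
→ bracket: p<0.01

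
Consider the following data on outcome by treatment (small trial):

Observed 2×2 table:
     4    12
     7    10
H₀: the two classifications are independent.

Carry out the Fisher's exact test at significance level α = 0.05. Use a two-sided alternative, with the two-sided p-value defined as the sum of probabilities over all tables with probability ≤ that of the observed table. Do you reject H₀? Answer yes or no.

Margins: r₁=16, r₂=17, c₁=11, c₂=22, n=33
p_obs = C(16,4)·C(17,7)/C(33,11); sum pmf over tables with pmf ≤ p_obs
p-value (two-sided) = 0.46464
At α=0.05: p ≥ α → fail to reject H₀

reject H₀: no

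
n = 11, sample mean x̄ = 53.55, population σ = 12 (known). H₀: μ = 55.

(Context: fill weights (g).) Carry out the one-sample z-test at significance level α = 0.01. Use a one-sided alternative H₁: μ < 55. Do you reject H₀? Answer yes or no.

reject H₀: no

SE = σ/√n = 12/√11 = 3.6181
z = (x̄−μ₀)/SE = (53.55−55)/3.6181 = -0.4008
p-value (one-sided, H₁ less) = 0.34430
At α=0.01: p ≥ α → fail to reject H₀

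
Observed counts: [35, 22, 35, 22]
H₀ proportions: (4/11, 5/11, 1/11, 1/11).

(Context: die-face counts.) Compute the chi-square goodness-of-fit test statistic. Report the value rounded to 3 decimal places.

test statistic = 89.794

n = 114; E_i = n·p_i = [41.45, 51.82, 10.36, 10.36]
χ² = (35−41.45)²/41.45 + (22−51.82)²/51.82 + (35−10.36)²/10.36 + (22−10.36)²/10.36 = 89.7943
df = 3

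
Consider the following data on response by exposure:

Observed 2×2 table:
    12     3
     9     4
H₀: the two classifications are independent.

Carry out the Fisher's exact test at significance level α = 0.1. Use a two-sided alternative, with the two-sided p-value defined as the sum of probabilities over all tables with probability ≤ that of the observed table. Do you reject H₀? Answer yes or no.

Margins: r₁=15, r₂=13, c₁=21, c₂=7, n=28
p_obs = C(15,12)·C(13,9)/C(28,21); sum pmf over tables with pmf ≤ p_obs
p-value (two-sided) = 0.67029
At α=0.1: p ≥ α → fail to reject H₀

reject H₀: no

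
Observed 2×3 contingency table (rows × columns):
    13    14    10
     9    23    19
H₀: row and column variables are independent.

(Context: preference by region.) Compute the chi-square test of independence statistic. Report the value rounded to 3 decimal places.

test statistic = 3.573

Row totals [37, 51], col totals [22, 37, 29], n=88
χ² = (13−9.25)²/9.25 + (14−15.56)²/15.56 + (10−12.19)²/12.19 + (9−12.75)²/12.75 + (23−21.44)²/21.44 + (19−16.81)²/16.81 = 3.5727
df = 2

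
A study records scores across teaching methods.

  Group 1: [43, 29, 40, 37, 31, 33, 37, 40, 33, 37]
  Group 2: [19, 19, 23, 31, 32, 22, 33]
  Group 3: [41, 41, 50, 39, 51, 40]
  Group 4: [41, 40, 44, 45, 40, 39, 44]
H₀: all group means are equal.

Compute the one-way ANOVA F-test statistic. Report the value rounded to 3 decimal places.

test statistic = 19.933

Group means [36.00, 25.57, 43.67, 41.86], grand mean 36.467
SSB = Σnᵢ(x̄ᵢ−x̄)² = 1347.562; SSW = ΣΣ(x−x̄ᵢ)² = 585.905
MSB = 1347.562/3 = 449.1873; MSW = 585.905/26 = 22.5348
F = MSB/MSW = 19.9331
df = (3, 26)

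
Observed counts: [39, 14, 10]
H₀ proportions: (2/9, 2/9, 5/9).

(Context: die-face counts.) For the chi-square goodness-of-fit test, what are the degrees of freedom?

df = k − 1 = 3 − 1 = 2

degrees of freedom = 2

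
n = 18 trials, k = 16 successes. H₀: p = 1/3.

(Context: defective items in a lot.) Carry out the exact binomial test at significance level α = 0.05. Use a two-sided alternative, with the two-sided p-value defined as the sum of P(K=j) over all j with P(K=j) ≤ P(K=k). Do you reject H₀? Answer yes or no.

Exact binomial: n=18, k=16, p₀=1/3=0.3333
P(X=j) = C(n,j)·p₀^j·(1−p₀)^(n−j); p = Σ P(X=j) over j with P(X=j) ≤ P(X=16)
p-value (two-sided) = 0.00000
At α=0.05: p < α → reject H₀

reject H₀: yes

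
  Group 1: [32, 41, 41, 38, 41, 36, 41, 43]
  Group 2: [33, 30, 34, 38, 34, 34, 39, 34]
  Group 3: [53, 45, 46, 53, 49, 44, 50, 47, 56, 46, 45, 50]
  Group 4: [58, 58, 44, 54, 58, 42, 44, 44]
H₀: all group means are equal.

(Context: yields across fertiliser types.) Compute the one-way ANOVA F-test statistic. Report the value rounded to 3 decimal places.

test statistic = 23.035

Group means [39.12, 34.50, 48.67, 50.25], grand mean 43.750
SSB = Σnᵢ(x̄ᵢ−x̄)² = 1483.708; SSW = ΣΣ(x−x̄ᵢ)² = 687.042
MSB = 1483.708/3 = 494.5694; MSW = 687.042/32 = 21.4701
F = MSB/MSW = 23.0353
df = (3, 32)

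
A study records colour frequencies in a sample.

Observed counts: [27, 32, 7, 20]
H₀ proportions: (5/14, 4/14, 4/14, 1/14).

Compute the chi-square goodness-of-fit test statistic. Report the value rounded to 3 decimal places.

test statistic = 46.520

n = 86; E_i = n·p_i = [30.71, 24.57, 24.57, 6.14]
χ² = (27−30.71)²/30.71 + (32−24.57)²/24.57 + (7−24.57)²/24.57 + (20−6.14)²/6.14 = 46.5198
df = 3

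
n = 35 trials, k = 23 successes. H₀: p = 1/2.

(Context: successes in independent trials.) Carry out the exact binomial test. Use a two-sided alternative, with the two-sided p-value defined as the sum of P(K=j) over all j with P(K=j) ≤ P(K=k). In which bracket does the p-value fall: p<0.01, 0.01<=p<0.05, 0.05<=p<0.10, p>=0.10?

Exact binomial: n=35, k=23, p₀=1/2=0.5000
P(X=j) = C(n,j)·p₀^j·(1−p₀)^(n−j); p = Σ P(X=j) over j with P(X=j) ≤ P(X=23)
p-value (two-sided) = 0.08953
→ bracket: 0.05<=p<0.10

p-value bracket: 0.05<=p<0.10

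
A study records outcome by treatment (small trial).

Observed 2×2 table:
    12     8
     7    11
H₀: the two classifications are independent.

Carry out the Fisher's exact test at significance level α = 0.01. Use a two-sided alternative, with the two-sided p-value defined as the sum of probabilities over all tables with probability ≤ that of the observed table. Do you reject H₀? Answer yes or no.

reject H₀: no

Margins: r₁=20, r₂=18, c₁=19, c₂=19, n=38
p_obs = C(20,12)·C(18,7)/C(38,19); sum pmf over tables with pmf ≤ p_obs
p-value (two-sided) = 0.32998
At α=0.01: p ≥ α → fail to reject H₀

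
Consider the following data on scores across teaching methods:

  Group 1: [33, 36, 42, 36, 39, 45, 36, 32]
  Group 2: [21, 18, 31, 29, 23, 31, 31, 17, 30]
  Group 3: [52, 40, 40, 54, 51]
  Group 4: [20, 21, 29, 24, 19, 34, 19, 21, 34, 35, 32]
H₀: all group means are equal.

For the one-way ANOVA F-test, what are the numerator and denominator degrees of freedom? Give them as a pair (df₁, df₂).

k = 4 groups, N = 33 total
df = (k−1, N−k) = (4−1, 33−4) = (3, 29)

degrees of freedom = [3, 29]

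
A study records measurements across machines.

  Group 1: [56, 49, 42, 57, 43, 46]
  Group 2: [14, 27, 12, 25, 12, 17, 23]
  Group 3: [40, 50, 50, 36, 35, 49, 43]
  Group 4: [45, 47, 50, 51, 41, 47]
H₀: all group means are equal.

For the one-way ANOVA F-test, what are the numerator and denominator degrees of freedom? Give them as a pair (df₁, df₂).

k = 4 groups, N = 26 total
df = (k−1, N−k) = (4−1, 26−4) = (3, 22)

degrees of freedom = [3, 22]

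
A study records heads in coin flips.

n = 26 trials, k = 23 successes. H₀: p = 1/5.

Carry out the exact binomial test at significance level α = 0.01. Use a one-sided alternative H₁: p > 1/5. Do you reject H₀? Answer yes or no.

reject H₀: yes

Exact binomial: n=26, k=23, p₀=1/5=0.2000
P(X≥23) from Σ C(n,i)·p₀^i·(1−p₀)^(n−i)
p-value (one-sided, H₁ greater) = 0.00000
At α=0.01: p < α → reject H₀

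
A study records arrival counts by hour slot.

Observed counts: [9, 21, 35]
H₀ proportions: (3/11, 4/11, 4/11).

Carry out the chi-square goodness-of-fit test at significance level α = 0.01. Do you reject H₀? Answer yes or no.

reject H₀: yes

n = 65; E_i = n·p_i = [17.73, 23.64, 23.64]
χ² = (9−17.73)²/17.73 + (21−23.64)²/23.64 + (35−23.64)²/23.64 = 10.0538
df = 2
p-value (upper-tail) = 0.00656
At α=0.01: p < α → reject H₀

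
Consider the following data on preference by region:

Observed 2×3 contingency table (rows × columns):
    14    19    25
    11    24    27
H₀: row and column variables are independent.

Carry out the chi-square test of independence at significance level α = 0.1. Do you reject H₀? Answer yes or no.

reject H₀: no

Row totals [58, 62], col totals [25, 43, 52], n=120
χ² = (14−12.08)²/12.08 + (19−20.78)²/20.78 + (25−25.13)²/25.13 + (11−12.92)²/12.92 + (24−22.22)²/22.22 + (27−26.87)²/26.87 = 0.8860
df = 2
p-value (upper-tail) = 0.64212
At α=0.1: p ≥ α → fail to reject H₀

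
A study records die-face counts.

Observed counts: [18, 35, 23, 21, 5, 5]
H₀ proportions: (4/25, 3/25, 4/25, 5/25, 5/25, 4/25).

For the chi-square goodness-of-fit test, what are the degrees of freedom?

df = k − 1 = 6 − 1 = 5

degrees of freedom = 5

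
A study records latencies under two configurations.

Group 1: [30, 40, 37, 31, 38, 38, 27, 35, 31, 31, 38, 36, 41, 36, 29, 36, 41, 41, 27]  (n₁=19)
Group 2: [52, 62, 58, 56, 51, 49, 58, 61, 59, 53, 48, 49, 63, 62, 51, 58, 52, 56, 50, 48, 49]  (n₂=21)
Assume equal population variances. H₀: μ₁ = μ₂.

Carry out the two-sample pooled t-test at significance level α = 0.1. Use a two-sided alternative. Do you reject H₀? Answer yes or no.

x̄₁=34.895, s₁=4.736, n₁=19
x̄₂=54.524, s₂=5.115, n₂=21
s_p² = [18·4.736² + 20·5.115²]/38 = 24.3955
SE = √(s_p²·(1/19+1/21)) = 1.5639
t = (34.895−54.524)/1.5639 = -12.5517
df = 38
p-value (two-sided) = 0.00000
At α=0.1: p < α → reject H₀

reject H₀: yes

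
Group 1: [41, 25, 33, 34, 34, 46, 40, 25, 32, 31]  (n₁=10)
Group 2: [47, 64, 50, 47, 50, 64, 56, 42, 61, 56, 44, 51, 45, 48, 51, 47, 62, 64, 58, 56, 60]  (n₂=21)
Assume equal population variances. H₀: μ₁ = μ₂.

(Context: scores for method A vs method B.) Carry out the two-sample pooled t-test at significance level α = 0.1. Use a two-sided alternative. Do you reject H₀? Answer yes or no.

x̄₁=34.100, s₁=6.707, n₁=10
x̄₂=53.476, s₂=7.174, n₂=21
s_p² = [9·6.707² + 20·7.174²]/29 = 49.4530
SE = √(s_p²·(1/10+1/21)) = 2.7019
t = (34.100−53.476)/2.7019 = -7.1713
df = 29
p-value (two-sided) = 0.00000
At α=0.1: p < α → reject H₀

reject H₀: yes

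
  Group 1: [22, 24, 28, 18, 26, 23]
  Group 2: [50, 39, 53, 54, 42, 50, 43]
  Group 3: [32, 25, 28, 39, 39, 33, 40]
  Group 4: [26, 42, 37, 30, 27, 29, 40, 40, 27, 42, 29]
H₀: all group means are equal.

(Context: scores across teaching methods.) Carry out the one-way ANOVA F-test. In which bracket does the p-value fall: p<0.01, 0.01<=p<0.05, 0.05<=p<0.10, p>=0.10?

Group means [23.50, 47.29, 33.71, 33.55], grand mean 34.742
SSB = Σnᵢ(x̄ᵢ−x̄)² = 1882.851; SSW = ΣΣ(x−x̄ᵢ)² = 909.084
MSB = 1882.851/3 = 627.6170; MSW = 909.084/27 = 33.6698
F = MSB/MSW = 18.6404
df = (3, 27)
p-value (upper-tail) = 0.00000
→ bracket: p<0.01

p-value bracket: p<0.01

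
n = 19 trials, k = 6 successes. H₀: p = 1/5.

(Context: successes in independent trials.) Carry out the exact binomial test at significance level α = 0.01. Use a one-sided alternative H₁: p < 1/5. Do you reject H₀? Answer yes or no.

reject H₀: no

Exact binomial: n=19, k=6, p₀=1/5=0.2000
P(X≤6) from Σ C(n,i)·p₀^i·(1−p₀)^(n−i)
p-value (one-sided, H₁ less) = 0.93240
At α=0.01: p ≥ α → fail to reject H₀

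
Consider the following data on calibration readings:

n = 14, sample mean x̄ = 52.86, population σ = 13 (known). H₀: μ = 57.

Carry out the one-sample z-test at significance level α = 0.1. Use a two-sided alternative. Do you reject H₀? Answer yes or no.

SE = σ/√n = 13/√14 = 3.4744
z = (x̄−μ₀)/SE = (52.86−57)/3.4744 = -1.1916
p-value (two-sided) = 0.23343
At α=0.1: p ≥ α → fail to reject H₀

reject H₀: no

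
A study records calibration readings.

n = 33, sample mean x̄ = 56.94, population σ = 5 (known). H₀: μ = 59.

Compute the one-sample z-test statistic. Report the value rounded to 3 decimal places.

test statistic = -2.367

SE = σ/√n = 5/√33 = 0.8704
z = (x̄−μ₀)/SE = (56.94−59)/0.8704 = -2.3668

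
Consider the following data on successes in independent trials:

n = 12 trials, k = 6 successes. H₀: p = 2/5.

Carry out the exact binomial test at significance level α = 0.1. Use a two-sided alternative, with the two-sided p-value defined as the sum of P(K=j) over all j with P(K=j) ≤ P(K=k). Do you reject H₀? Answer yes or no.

Exact binomial: n=12, k=6, p₀=2/5=0.4000
P(X=j) = C(n,j)·p₀^j·(1−p₀)^(n−j); p = Σ P(X=j) over j with P(X=j) ≤ P(X=6)
p-value (two-sided) = 0.56013
At α=0.1: p ≥ α → fail to reject H₀

reject H₀: no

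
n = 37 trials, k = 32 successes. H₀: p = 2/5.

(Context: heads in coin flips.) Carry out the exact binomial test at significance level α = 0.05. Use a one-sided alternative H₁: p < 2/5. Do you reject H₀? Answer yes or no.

Exact binomial: n=37, k=32, p₀=2/5=0.4000
P(X≤32) from Σ C(n,i)·p₀^i·(1−p₀)^(n−i)
p-value (one-sided, H₁ less) = 1.00000
At α=0.05: p ≥ α → fail to reject H₀

reject H₀: no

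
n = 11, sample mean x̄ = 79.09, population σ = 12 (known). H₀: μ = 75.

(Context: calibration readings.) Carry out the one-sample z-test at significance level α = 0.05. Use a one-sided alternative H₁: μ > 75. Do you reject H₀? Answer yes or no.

reject H₀: no

SE = σ/√n = 12/√11 = 3.6181
z = (x̄−μ₀)/SE = (79.09−75)/3.6181 = 1.1304
p-value (one-sided, H₁ greater) = 0.12915
At α=0.05: p ≥ α → fail to reject H₀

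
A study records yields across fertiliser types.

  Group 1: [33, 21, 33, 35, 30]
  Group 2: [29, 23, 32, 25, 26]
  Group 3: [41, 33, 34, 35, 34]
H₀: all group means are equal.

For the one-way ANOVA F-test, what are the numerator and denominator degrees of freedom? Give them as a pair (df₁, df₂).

k = 3 groups, N = 15 total
df = (k−1, N−k) = (3−1, 15−3) = (2, 12)

degrees of freedom = [2, 12]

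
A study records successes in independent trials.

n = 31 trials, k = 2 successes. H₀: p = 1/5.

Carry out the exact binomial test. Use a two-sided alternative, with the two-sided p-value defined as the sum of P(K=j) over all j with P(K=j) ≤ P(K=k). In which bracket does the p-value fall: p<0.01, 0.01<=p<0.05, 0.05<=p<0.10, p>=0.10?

p-value bracket: 0.05<=p<0.10

Exact binomial: n=31, k=2, p₀=1/5=0.2000
P(X=j) = C(n,j)·p₀^j·(1−p₀)^(n−j); p = Σ P(X=j) over j with P(X=j) ≤ P(X=2)
p-value (two-sided) = 0.07016
→ bracket: 0.05<=p<0.10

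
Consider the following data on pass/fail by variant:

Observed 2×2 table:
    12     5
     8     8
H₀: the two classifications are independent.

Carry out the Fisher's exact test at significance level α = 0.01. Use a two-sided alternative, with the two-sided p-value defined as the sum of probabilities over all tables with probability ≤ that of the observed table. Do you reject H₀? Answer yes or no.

Margins: r₁=17, r₂=16, c₁=20, c₂=13, n=33
p_obs = C(17,12)·C(16,8)/C(33,20); sum pmf over tables with pmf ≤ p_obs
p-value (two-sided) = 0.29600
At α=0.01: p ≥ α → fail to reject H₀

reject H₀: no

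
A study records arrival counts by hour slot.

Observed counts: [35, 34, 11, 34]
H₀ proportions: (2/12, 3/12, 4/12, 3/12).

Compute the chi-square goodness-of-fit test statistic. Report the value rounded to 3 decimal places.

n = 114; E_i = n·p_i = [19.00, 28.50, 38.00, 28.50]
χ² = (35−19.00)²/19.00 + (34−28.50)²/28.50 + (11−38.00)²/38.00 + (34−28.50)²/28.50 = 34.7807
df = 3

test statistic = 34.781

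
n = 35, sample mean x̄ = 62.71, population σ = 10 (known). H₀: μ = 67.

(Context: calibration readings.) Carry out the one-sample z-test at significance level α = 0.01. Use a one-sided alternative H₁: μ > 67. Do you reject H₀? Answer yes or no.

reject H₀: no

SE = σ/√n = 10/√35 = 1.6903
z = (x̄−μ₀)/SE = (62.71−67)/1.6903 = -2.5380
p-value (one-sided, H₁ greater) = 0.99443
At α=0.01: p ≥ α → fail to reject H₀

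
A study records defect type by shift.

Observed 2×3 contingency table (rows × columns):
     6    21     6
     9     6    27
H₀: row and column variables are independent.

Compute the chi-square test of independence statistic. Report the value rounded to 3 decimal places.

Row totals [33, 42], col totals [15, 27, 33], n=75
χ² = (6−6.60)²/6.60 + (21−11.88)²/11.88 + (6−14.52)²/14.52 + (9−8.40)²/8.40 + (6−15.12)²/15.12 + (27−18.48)²/18.48 = 21.5270
df = 2

test statistic = 21.527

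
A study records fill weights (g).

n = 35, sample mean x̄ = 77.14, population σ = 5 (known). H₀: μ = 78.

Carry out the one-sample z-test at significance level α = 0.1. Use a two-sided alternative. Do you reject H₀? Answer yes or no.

SE = σ/√n = 5/√35 = 0.8452
z = (x̄−μ₀)/SE = (77.14−78)/0.8452 = -1.0176
p-value (two-sided) = 0.30888
At α=0.1: p ≥ α → fail to reject H₀

reject H₀: no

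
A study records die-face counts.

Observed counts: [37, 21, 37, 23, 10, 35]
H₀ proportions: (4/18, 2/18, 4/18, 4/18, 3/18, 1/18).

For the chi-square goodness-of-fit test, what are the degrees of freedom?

df = k − 1 = 6 − 1 = 5

degrees of freedom = 5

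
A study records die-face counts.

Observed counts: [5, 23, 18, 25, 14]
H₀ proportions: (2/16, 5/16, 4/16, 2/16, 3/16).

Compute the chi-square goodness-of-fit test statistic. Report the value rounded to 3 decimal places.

test statistic = 23.637

n = 85; E_i = n·p_i = [10.62, 26.56, 21.25, 10.62, 15.94]
χ² = (5−10.62)²/10.62 + (23−26.56)²/26.56 + (18−21.25)²/21.25 + (25−10.62)²/10.62 + (14−15.94)²/15.94 = 23.6369
df = 4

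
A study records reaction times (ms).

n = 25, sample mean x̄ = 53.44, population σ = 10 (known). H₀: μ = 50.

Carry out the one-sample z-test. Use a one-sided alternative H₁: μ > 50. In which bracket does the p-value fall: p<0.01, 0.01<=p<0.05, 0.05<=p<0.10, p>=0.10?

SE = σ/√n = 10/√25 = 2.0000
z = (x̄−μ₀)/SE = (53.44−50)/2.0000 = 1.7200
p-value (one-sided, H₁ greater) = 0.04272
→ bracket: 0.01<=p<0.05

p-value bracket: 0.01<=p<0.05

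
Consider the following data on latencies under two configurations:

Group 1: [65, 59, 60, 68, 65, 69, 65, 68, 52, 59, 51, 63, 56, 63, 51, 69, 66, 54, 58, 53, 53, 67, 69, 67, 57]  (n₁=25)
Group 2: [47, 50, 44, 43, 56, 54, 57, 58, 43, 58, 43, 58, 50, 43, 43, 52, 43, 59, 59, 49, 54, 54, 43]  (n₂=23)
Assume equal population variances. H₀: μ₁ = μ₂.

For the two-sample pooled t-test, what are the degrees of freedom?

degrees of freedom = 46

df = n₁ + n₂ − 2 = 25 + 23 − 2 = 46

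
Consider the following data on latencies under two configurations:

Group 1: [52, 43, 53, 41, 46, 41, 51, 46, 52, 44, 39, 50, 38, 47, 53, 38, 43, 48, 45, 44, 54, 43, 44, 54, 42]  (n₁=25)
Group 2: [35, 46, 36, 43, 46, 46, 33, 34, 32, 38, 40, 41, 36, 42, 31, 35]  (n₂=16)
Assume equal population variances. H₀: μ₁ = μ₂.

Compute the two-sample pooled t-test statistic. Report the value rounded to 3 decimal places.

x̄₁=46.040, s₁=5.111, n₁=25
x̄₂=38.375, s₂=5.136, n₂=16
s_p² = [24·5.111² + 15·5.136²]/39 = 26.2233
SE = √(s_p²·(1/25+1/16)) = 1.6395
t = (46.040−38.375)/1.6395 = 4.6753
df = 39

test statistic = 4.675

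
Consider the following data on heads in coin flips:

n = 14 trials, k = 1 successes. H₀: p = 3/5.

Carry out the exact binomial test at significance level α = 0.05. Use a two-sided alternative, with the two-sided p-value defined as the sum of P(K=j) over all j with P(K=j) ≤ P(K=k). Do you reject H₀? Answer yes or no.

Exact binomial: n=14, k=1, p₀=3/5=0.6000
P(X=j) = C(n,j)·p₀^j·(1−p₀)^(n−j); p = Σ P(X=j) over j with P(X=j) ≤ P(X=1)
p-value (two-sided) = 0.00006
At α=0.05: p < α → reject H₀

reject H₀: yes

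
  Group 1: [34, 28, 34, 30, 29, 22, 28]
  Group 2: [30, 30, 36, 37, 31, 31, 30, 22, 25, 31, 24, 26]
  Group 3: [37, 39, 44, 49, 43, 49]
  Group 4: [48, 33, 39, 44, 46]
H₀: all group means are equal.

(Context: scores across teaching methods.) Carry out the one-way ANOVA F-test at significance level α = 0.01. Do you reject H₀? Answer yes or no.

reject H₀: yes

Group means [29.29, 29.42, 43.50, 42.00], grand mean 34.300
SSB = Σnᵢ(x̄ᵢ−x̄)² = 1266.455; SSW = ΣΣ(x−x̄ᵢ)² = 595.845
MSB = 1266.455/3 = 422.1516; MSW = 595.845/26 = 22.9171
F = MSB/MSW = 18.4208
df = (3, 26)
p-value (upper-tail) = 0.00000
At α=0.01: p < α → reject H₀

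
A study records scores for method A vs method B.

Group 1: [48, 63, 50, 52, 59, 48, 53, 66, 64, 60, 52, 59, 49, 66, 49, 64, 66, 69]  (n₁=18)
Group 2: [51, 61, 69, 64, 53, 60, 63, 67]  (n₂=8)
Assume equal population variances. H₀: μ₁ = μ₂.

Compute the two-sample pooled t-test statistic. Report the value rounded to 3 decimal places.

x̄₁=57.611, s₁=7.421, n₁=18
x̄₂=61.000, s₂=6.302, n₂=8
s_p² = [17·7.421² + 7·6.302²]/24 = 50.5949
SE = √(s_p²·(1/18+1/8)) = 3.0224
t = (57.611−61.000)/3.0224 = -1.1212
df = 24

test statistic = -1.121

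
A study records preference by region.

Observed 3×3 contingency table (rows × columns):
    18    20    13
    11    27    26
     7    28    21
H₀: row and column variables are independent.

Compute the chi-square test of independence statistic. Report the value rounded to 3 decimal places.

Row totals [51, 64, 56], col totals [36, 75, 60], n=171
χ² = (18−10.74)²/10.74 + (20−22.37)²/22.37 + (13−17.89)²/17.89 + (11−13.47)²/13.47 + (27−28.07)²/28.07 + (26−22.46)²/22.46 + (7−11.79)²/11.79 + (28−24.56)²/24.56 + (21−19.65)²/19.65 = 10.0772
df = 4

test statistic = 10.077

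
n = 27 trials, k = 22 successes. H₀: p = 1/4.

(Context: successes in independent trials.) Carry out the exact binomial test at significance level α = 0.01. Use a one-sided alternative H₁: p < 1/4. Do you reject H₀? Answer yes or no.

reject H₀: no

Exact binomial: n=27, k=22, p₀=1/4=0.2500
P(X≤22) from Σ C(n,i)·p₀^i·(1−p₀)^(n−i)
p-value (one-sided, H₁ less) = 1.00000
At α=0.01: p ≥ α → fail to reject H₀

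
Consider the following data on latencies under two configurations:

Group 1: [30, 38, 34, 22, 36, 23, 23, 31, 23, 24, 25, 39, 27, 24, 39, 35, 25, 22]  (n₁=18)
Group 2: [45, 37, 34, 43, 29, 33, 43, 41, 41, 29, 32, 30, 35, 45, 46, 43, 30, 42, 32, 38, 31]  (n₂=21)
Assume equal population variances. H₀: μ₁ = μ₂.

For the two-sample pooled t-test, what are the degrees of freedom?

degrees of freedom = 37

df = n₁ + n₂ − 2 = 18 + 21 − 2 = 37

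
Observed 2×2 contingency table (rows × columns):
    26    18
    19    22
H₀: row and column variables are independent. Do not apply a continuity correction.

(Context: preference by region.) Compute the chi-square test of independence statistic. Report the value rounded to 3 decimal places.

Row totals [44, 41], col totals [45, 40], n=85
χ² = (26−23.29)²/23.29 + (18−20.71)²/20.71 + (19−21.71)²/21.71 + (22−19.29)²/19.29 = 1.3847
df = 1

test statistic = 1.385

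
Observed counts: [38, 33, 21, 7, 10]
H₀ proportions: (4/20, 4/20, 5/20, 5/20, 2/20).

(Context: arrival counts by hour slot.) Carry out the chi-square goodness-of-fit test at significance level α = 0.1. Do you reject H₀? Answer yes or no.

n = 109; E_i = n·p_i = [21.80, 21.80, 27.25, 27.25, 10.90]
χ² = (38−21.80)²/21.80 + (33−21.80)²/21.80 + (21−27.25)²/27.25 + (7−27.25)²/27.25 + (10−10.90)²/10.90 = 34.3486
df = 4
p-value (upper-tail) = 0.00000
At α=0.1: p < α → reject H₀

reject H₀: yes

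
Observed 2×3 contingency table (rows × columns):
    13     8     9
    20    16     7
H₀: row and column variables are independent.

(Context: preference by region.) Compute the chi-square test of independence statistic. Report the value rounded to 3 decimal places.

Row totals [30, 43], col totals [33, 24, 16], n=73
χ² = (13−13.56)²/13.56 + (8−9.86)²/9.86 + (9−6.58)²/6.58 + (20−19.44)²/19.44 + (16−14.14)²/14.14 + (7−9.42)²/9.42 = 2.1548
df = 2

test statistic = 2.155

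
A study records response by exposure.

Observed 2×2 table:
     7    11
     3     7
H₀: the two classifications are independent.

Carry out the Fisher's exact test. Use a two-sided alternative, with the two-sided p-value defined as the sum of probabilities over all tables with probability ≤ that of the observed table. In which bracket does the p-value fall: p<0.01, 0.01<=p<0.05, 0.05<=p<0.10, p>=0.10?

Margins: r₁=18, r₂=10, c₁=10, c₂=18, n=28
p_obs = C(18,7)·C(10,3)/C(28,10); sum pmf over tables with pmf ≤ p_obs
p-value (two-sided) = 0.70293
→ bracket: p>=0.10

p-value bracket: p>=0.10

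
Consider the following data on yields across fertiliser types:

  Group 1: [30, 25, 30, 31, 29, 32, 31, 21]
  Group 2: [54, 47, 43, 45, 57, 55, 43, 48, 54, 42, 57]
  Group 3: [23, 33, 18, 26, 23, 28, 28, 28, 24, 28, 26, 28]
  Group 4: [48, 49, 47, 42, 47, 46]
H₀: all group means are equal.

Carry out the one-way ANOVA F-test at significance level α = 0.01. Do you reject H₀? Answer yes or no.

reject H₀: yes

Group means [28.62, 49.55, 26.08, 46.50], grand mean 36.919
SSB = Σnᵢ(x̄ᵢ−x̄)² = 4263.738; SSW = ΣΣ(x−x̄ᵢ)² = 635.019
MSB = 4263.738/3 = 1421.2459; MSW = 635.019/33 = 19.2430
F = MSB/MSW = 73.8578
df = (3, 33)
p-value (upper-tail) = 0.00000
At α=0.01: p < α → reject H₀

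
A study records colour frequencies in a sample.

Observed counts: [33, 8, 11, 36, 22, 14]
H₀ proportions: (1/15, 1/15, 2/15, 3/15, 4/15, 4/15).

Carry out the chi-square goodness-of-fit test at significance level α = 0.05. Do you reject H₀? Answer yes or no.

n = 124; E_i = n·p_i = [8.27, 8.27, 16.53, 24.80, 33.07, 33.07]
χ² = (33−8.27)²/8.27 + (8−8.27)²/8.27 + (11−16.53)²/16.53 + (36−24.80)²/24.80 + (22−33.07)²/33.07 + (14−33.07)²/33.07 = 95.6169
df = 5
p-value (upper-tail) = 0.00000
At α=0.05: p < α → reject H₀

reject H₀: yes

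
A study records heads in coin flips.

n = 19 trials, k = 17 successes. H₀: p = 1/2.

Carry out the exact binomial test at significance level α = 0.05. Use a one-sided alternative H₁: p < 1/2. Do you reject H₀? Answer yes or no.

reject H₀: no

Exact binomial: n=19, k=17, p₀=1/2=0.5000
P(X≤17) from Σ C(n,i)·p₀^i·(1−p₀)^(n−i)
p-value (one-sided, H₁ less) = 0.99996
At α=0.05: p ≥ α → fail to reject H₀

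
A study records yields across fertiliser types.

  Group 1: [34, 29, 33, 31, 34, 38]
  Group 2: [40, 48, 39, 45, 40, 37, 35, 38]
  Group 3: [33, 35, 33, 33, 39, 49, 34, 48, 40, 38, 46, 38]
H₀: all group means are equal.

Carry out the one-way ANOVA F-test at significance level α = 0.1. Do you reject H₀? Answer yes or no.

reject H₀: yes

Group means [33.17, 40.25, 38.83], grand mean 37.962
SSB = Σnᵢ(x̄ᵢ−x̄)² = 188.962; SSW = ΣΣ(x−x̄ᵢ)² = 556.000
MSB = 188.962/2 = 94.4808; MSW = 556.000/23 = 24.1739
F = MSB/MSW = 3.9084
df = (2, 23)
p-value (upper-tail) = 0.03458
At α=0.1: p < α → reject H₀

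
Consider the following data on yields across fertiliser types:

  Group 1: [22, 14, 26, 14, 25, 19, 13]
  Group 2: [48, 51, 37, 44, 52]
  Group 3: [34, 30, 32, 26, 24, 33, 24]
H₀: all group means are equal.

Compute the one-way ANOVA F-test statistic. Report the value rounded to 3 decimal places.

Group means [19.00, 46.40, 29.00], grand mean 29.895
SSB = Σnᵢ(x̄ᵢ−x̄)² = 2198.589; SSW = ΣΣ(x−x̄ᵢ)² = 439.200
MSB = 2198.589/2 = 1099.2947; MSW = 439.200/16 = 27.4500
F = MSB/MSW = 40.0472
df = (2, 16)

test statistic = 40.047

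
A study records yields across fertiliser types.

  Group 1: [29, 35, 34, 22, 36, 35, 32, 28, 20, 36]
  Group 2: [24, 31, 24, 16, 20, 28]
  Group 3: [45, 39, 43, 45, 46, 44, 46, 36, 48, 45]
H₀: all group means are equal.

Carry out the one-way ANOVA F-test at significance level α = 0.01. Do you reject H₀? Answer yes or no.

reject H₀: yes

Group means [30.70, 23.83, 43.70], grand mean 34.115
SSB = Σnᵢ(x̄ᵢ−x̄)² = 1669.621; SSW = ΣΣ(x−x̄ᵢ)² = 567.033
MSB = 1669.621/2 = 834.8103; MSW = 567.033/23 = 24.6536
F = MSB/MSW = 33.8616
df = (2, 23)
p-value (upper-tail) = 0.00000
At α=0.01: p < α → reject H₀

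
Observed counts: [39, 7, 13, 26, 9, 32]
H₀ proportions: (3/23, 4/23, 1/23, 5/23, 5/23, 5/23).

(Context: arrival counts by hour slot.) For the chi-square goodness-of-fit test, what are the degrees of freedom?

degrees of freedom = 5

df = k − 1 = 6 − 1 = 5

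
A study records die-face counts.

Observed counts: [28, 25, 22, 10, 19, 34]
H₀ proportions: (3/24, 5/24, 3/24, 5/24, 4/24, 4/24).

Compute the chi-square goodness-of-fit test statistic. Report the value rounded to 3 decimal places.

test statistic = 26.681

n = 138; E_i = n·p_i = [17.25, 28.75, 17.25, 28.75, 23.00, 23.00]
χ² = (28−17.25)²/17.25 + (25−28.75)²/28.75 + (22−17.25)²/17.25 + (10−28.75)²/28.75 + (19−23.00)²/23.00 + (34−23.00)²/23.00 = 26.6812
df = 5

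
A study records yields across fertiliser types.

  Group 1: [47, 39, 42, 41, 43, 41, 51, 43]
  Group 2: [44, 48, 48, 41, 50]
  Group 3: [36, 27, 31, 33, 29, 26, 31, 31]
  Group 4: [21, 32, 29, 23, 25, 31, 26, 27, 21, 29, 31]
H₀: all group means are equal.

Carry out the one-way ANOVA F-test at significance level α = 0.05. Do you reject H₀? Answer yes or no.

Group means [43.38, 46.20, 30.50, 26.82], grand mean 34.906
SSB = Σnᵢ(x̄ᵢ−x̄)² = 2086.407; SSW = ΣΣ(x−x̄ᵢ)² = 386.311
MSB = 2086.407/3 = 695.4691; MSW = 386.311/28 = 13.7968
F = MSB/MSW = 50.4079
df = (3, 28)
p-value (upper-tail) = 0.00000
At α=0.05: p < α → reject H₀

reject H₀: yes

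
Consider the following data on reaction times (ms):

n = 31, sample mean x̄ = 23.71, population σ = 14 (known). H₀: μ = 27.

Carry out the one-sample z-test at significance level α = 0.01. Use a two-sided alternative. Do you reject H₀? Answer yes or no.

reject H₀: no

SE = σ/√n = 14/√31 = 2.5145
z = (x̄−μ₀)/SE = (23.71−27)/2.5145 = -1.3084
p-value (two-sided) = 0.19073
At α=0.01: p ≥ α → fail to reject H₀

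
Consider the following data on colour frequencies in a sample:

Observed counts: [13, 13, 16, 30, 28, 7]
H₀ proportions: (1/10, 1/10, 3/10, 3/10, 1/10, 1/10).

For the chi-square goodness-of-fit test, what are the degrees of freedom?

df = k − 1 = 6 − 1 = 5

degrees of freedom = 5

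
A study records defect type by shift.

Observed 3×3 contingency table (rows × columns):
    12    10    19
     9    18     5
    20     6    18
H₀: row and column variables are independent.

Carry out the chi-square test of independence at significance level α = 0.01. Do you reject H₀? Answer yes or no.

reject H₀: yes

Row totals [41, 32, 44], col totals [41, 34, 42], n=117
χ² = (12−14.37)²/14.37 + (10−11.91)²/11.91 + (19−14.72)²/14.72 + (9−11.21)²/11.21 + (18−9.30)²/9.30 + (5−11.49)²/11.49 + (20−15.42)²/15.42 + (6−12.79)²/12.79 + (18−15.79)²/15.79 = 19.4560
df = 4
p-value (upper-tail) = 0.00064
At α=0.01: p < α → reject H₀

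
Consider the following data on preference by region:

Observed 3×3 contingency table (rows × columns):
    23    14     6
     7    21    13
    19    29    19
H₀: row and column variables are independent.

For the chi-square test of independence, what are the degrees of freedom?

degrees of freedom = 4

df = (r−1)(c−1) = (3−1)·(3−1) = 4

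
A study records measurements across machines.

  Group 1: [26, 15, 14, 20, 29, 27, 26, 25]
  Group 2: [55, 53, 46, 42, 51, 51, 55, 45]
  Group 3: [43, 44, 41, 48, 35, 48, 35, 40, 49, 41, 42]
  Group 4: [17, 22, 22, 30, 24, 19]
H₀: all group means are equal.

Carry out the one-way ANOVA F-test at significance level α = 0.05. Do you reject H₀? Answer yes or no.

Group means [22.75, 49.75, 42.36, 22.33], grand mean 35.758
SSB = Σnᵢ(x̄ᵢ−x̄)² = 4481.182; SSW = ΣΣ(x−x̄ᵢ)² = 722.879
MSB = 4481.182/3 = 1493.7273; MSW = 722.879/29 = 24.9269
F = MSB/MSW = 59.9244
df = (3, 29)
p-value (upper-tail) = 0.00000
At α=0.05: p < α → reject H₀

reject H₀: yes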